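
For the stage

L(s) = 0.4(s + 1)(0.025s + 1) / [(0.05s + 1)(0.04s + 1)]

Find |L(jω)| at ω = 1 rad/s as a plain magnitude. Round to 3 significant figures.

At ω = 1 rad/s:
zero (1 + j1·1) = 1 + j1 → |·| ≈ 1.4142, ∠ ≈ 45.00°
zero (1 + j1·0.025) = 1 + j0.025 → |·| ≈ 1.0003, ∠ ≈ 1.43°
pole (1 + j1·0.05) = 1 + j0.05 → |·| ≈ 1.0012, ∠ ≈ 2.86°
pole (1 + j1·0.04) = 1 + j0.04 → |·| ≈ 1.0008, ∠ ≈ 2.29°
|L| = 0.4 · 1.4142 · 1.0003 / (1.0012 · 1.0008) ≈ 0.56472

0.565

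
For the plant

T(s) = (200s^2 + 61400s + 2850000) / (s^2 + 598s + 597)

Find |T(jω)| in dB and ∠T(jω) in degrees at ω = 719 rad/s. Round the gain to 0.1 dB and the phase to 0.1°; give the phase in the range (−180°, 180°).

44.3 dB, 16.1°

Substitute s = j719:
Numerator: 200(j719)^2 + 61400(j719) + 2850000 = -100542200 + j44146600
Denominator: (j719)^2 + 598(j719) + 597 = -516364 + j429962
|N| = √(100542200² + 44146600²) ≈ 1.0981e+08, ∠N ≈ 156.29°
|D| = √(516364² + 429962²) ≈ 6.7194e+05, ∠D ≈ 140.22°
|T| = 1.0981e+08 / 6.7194e+05 ≈ 163.42
Gain = 20 log₁₀(163.42) ≈ 44.27 dB
∠T = 156.29° − 140.22° = 16.07°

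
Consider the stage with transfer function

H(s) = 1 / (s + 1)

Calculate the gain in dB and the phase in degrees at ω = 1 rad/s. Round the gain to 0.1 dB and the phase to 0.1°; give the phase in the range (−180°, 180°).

-3.0 dB, -45.0°

Substitute s = j1:
Numerator: 1 = 1 + j0
Denominator: (j1) + 1 = 1 + j1
|N| = √(1² + 0²) ≈ 1, ∠N ≈ 0.00°
|D| = √(1² + 1²) ≈ 1.4142, ∠D ≈ 45.00°
|H| = 1 / 1.4142 ≈ 0.70711
Gain = 20 log₁₀(0.70711) ≈ -3.01 dB
∠H = 0.00° − 45.00° = -45.00°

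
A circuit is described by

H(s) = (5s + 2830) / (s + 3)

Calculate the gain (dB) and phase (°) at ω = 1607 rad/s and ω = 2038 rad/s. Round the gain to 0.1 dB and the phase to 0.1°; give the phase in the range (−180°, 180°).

ω = 1607: 14.5 dB, -19.3°; ω = 2038: 14.3 dB, -15.4°

Substitute s = j1607:
Numerator: 5(j1607) + 2830 = 2830 + j8035
Denominator: (j1607) + 3 = 3 + j1607
|N| = √(2830² + 8035²) ≈ 8518.8, ∠N ≈ 70.60°
|D| = √(3² + 1607²) ≈ 1607, ∠D ≈ 89.89°
|H| = 8518.8 / 1607 ≈ 5.3011
Gain = 20 log₁₀(5.3011) ≈ 14.49 dB
∠H = 70.60° − 89.89° = -19.29°

Substitute s = j2038:
Numerator: 5(j2038) + 2830 = 2830 + j10190
Denominator: (j2038) + 3 = 3 + j2038
|N| = √(2830² + 10190²) ≈ 10576, ∠N ≈ 74.48°
|D| = √(3² + 2038²) ≈ 2038, ∠D ≈ 89.92°
|H| = 10576 / 2038 ≈ 5.1894
Gain = 20 log₁₀(5.1894) ≈ 14.30 dB
∠H = 74.48° − 89.92° = -15.44°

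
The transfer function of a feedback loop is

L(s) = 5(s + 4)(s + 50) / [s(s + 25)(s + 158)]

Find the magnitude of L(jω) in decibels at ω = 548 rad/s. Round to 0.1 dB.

-41.1 dB

At s = jω = j548:
zero (s+4): 4 + j548 → |·| = √(4²+548²) = √300320 ≈ 548.01, ∠ = arctan(548/4) ≈ 89.58°
zero (s+50): 50 + j548 → |·| = √(50²+548²) = √302804 ≈ 550.28, ∠ = arctan(548/50) ≈ 84.79°
pole (s+25): 25 + j548 → |·| = √(25²+548²) = √300929 ≈ 548.57, ∠ = arctan(548/25) ≈ 87.39°
pole (s+158): 158 + j548 → |·| = √(158²+548²) = √325268 ≈ 570.32, ∠ = arctan(548/158) ≈ 73.92°
pole at origin: |s| = 548, ∠ = 90.00° (in denominator)
|L| = 5 · 3.0156e+05 / 1.7145e+08 ≈ 0.0087944
Gain = 20 log₁₀(0.0087944) ≈ -41.12 dB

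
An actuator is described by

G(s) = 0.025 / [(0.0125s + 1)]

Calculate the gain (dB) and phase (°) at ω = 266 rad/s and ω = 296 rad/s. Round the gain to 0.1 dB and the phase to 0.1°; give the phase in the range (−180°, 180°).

At ω = 266 rad/s:
pole (1 + j266·0.0125) = 1 + j3.325 → |·| ≈ 3.4721, ∠ ≈ 73.26°
|G| = 0.025 · 1 / (3.4721) ≈ 0.0072003
Gain = 20 log₁₀(0.0072003) ≈ -42.85 dB
∠G = (0°) − (73.26°) = -73.26°

At ω = 296 rad/s:
pole (1 + j296·0.0125) = 1 + j3.7 → |·| ≈ 3.8328, ∠ ≈ 74.88°
|G| = 0.025 · 1 / (3.8328) ≈ 0.0065226
Gain = 20 log₁₀(0.0065226) ≈ -43.71 dB
∠G = (0°) − (74.88°) = -74.88°

ω = 266: -42.9 dB, -73.3°; ω = 296: -43.7 dB, -74.9°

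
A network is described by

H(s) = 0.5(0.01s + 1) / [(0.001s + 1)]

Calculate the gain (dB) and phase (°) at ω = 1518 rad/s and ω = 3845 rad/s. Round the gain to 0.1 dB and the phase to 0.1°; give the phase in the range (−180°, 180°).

ω = 1518: 12.4 dB, 29.6°; ω = 3845: 13.7 dB, 13.1°

At ω = 1518 rad/s:
zero (1 + j1518·0.01) = 1 + j15.18 → |·| ≈ 15.213, ∠ ≈ 86.23°
pole (1 + j1518·0.001) = 1 + j1.518 → |·| ≈ 1.8178, ∠ ≈ 56.62°
|H| = 0.5 · 15.213 / (1.8178) ≈ 4.1845
Gain = 20 log₁₀(4.1845) ≈ 12.43 dB
∠H = (86.23°) − (56.62°) = 29.61°

At ω = 3845 rad/s:
zero (1 + j3845·0.01) = 1 + j38.45 → |·| ≈ 38.463, ∠ ≈ 88.51°
pole (1 + j3845·0.001) = 1 + j3.845 → |·| ≈ 3.9729, ∠ ≈ 75.42°
|H| = 0.5 · 38.463 / (3.9729) ≈ 4.8407
Gain = 20 log₁₀(4.8407) ≈ 13.70 dB
∠H = (88.51°) − (75.42°) = 13.09°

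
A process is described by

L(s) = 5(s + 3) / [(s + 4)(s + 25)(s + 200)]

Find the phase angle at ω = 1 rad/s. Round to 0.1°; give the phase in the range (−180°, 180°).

1.8°

At s = jω = j1:
zero (s+3): 3 + j1 → |·| = √(3²+1²) = √10 ≈ 3.1623, ∠ = arctan(1/3) ≈ 18.43°
pole (s+4): 4 + j1 → |·| = √(4²+1²) = √17 ≈ 4.1231, ∠ = arctan(1/4) ≈ 14.04°
pole (s+25): 25 + j1 → |·| = √(25²+1²) = √626 ≈ 25.02, ∠ = arctan(1/25) ≈ 2.29°
pole (s+200): 200 + j1 → |·| = √(200²+1²) = √40001 ≈ 200, ∠ = arctan(1/200) ≈ 0.29°
∠L = 18.43° − 16.62° = 1.81°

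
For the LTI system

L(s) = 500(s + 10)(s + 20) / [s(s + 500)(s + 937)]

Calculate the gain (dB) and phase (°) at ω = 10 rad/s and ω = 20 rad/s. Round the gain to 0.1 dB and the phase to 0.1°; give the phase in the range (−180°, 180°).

At s = jω = j10:
zero (s+10): 10 + j10 → |·| = √(10²+10²) = √200 ≈ 14.142, ∠ = arctan(10/10) ≈ 45.00°
zero (s+20): 20 + j10 → |·| = √(20²+10²) = √500 ≈ 22.361, ∠ = arctan(10/20) ≈ 26.57°
pole (s+500): 500 + j10 → |·| = √(500²+10²) = √250100 ≈ 500.1, ∠ = arctan(10/500) ≈ 1.15°
pole (s+937): 937 + j10 → |·| = √(937²+10²) = √878069 ≈ 937.05, ∠ = arctan(10/937) ≈ 0.61°
pole at origin: |s| = 10, ∠ = 90.00° (in denominator)
|L| = 500 · 316.23 / 4.6862e+06 ≈ 0.033741
Gain = 20 log₁₀(0.033741) ≈ -29.44 dB
∠L = 71.57° − 91.76° = -20.19°

At s = jω = j20:
zero (s+10): 10 + j20 → |·| = √(10²+20²) = √500 ≈ 22.361, ∠ = arctan(20/10) ≈ 63.43°
zero (s+20): 20 + j20 → |·| = √(20²+20²) = √800 ≈ 28.284, ∠ = arctan(20/20) ≈ 45.00°
pole (s+500): 500 + j20 → |·| = √(500²+20²) = √250400 ≈ 500.4, ∠ = arctan(20/500) ≈ 2.29°
pole (s+937): 937 + j20 → |·| = √(937²+20²) = √878369 ≈ 937.21, ∠ = arctan(20/937) ≈ 1.22°
pole at origin: |s| = 20, ∠ = 90.00° (in denominator)
|L| = 500 · 632.46 / 9.3796e+06 ≈ 0.033715
Gain = 20 log₁₀(0.033715) ≈ -29.44 dB
∠L = 108.43° − 93.51° = 14.92°

ω = 10: -29.4 dB, -20.2°; ω = 20: -29.4 dB, 14.9°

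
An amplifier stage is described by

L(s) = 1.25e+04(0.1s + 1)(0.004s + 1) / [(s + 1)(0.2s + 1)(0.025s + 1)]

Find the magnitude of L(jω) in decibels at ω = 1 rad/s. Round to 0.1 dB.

78.8 dB

At ω = 1 rad/s:
zero (1 + j1·0.1) = 1 + j0.1 → |·| ≈ 1.005, ∠ ≈ 5.71°
zero (1 + j1·0.004) = 1 + j0.004 → |·| ≈ 1, ∠ ≈ 0.23°
pole (1 + j1·1) = 1 + j1 → |·| ≈ 1.4142, ∠ ≈ 45.00°
pole (1 + j1·0.2) = 1 + j0.2 → |·| ≈ 1.0198, ∠ ≈ 11.31°
pole (1 + j1·0.025) = 1 + j0.025 → |·| ≈ 1.0003, ∠ ≈ 1.43°
|L| = 1.25e+04 · 1.005 · 1 / (1.4142 · 1.0198 · 1.0003) ≈ 8708
Gain = 20 log₁₀(8708) ≈ 78.80 dB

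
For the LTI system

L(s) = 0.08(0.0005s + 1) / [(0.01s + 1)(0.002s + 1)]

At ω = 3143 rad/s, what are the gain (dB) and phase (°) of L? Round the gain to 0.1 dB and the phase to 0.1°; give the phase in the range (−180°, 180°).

-62.6 dB, -111.6°

At ω = 3143 rad/s:
zero (1 + j3143·0.0005) = 1 + j1.5715 → |·| ≈ 1.8627, ∠ ≈ 57.53°
pole (1 + j3143·0.01) = 1 + j31.43 → |·| ≈ 31.446, ∠ ≈ 88.18°
pole (1 + j3143·0.002) = 1 + j6.286 → |·| ≈ 6.365, ∠ ≈ 80.96°
|L| = 0.08 · 1.8627 / (31.446 · 6.365) ≈ 0.00074451
Gain = 20 log₁₀(0.00074451) ≈ -62.56 dB
∠L = (57.53°) − (88.18° + 80.96°) = -111.61°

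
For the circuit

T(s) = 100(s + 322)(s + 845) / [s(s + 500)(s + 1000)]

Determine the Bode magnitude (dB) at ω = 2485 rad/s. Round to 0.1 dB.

-28.2 dB

At s = jω = j2485:
zero (s+322): 322 + j2485 → |·| = √(322²+2485²) = √6278909 ≈ 2505.8, ∠ = arctan(2485/322) ≈ 82.62°
zero (s+845): 845 + j2485 → |·| = √(845²+2485²) = √6889250 ≈ 2624.7, ∠ = arctan(2485/845) ≈ 71.22°
pole (s+500): 500 + j2485 → |·| = √(500²+2485²) = √6425225 ≈ 2534.8, ∠ = arctan(2485/500) ≈ 78.62°
pole (s+1000): 1000 + j2485 → |·| = √(1000²+2485²) = √7175225 ≈ 2678.7, ∠ = arctan(2485/1000) ≈ 68.08°
pole at origin: |s| = 2485, ∠ = 90.00° (in denominator)
|T| = 100 · 6.577e+06 / 1.6873e+10 ≈ 0.038979
Gain = 20 log₁₀(0.038979) ≈ -28.18 dB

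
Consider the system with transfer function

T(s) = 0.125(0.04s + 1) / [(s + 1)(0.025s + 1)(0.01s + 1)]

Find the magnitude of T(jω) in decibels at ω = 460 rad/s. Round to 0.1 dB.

-80.7 dB

At ω = 460 rad/s:
zero (1 + j460·0.04) = 1 + j18.4 → |·| ≈ 18.427, ∠ ≈ 86.89°
pole (1 + j460·1) = 1 + j460 → |·| ≈ 460, ∠ ≈ 89.88°
pole (1 + j460·0.025) = 1 + j11.5 → |·| ≈ 11.543, ∠ ≈ 85.03°
pole (1 + j460·0.01) = 1 + j4.6 → |·| ≈ 4.7074, ∠ ≈ 77.74°
|T| = 0.125 · 18.427 / (460 · 11.543 · 4.7074) ≈ 9.2152e-05
Gain = 20 log₁₀(9.2152e-05) ≈ -80.71 dB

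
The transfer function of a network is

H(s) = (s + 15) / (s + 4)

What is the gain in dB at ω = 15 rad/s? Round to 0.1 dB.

Substitute s = j15:
Numerator: (j15) + 15 = 15 + j15
Denominator: (j15) + 4 = 4 + j15
|N| = √(15² + 15²) ≈ 21.213, ∠N ≈ 45.00°
|D| = √(4² + 15²) ≈ 15.524, ∠D ≈ 75.07°
|H| = 21.213 / 15.524 ≈ 1.3665
Gain = 20 log₁₀(1.3665) ≈ 2.71 dB

2.7 dB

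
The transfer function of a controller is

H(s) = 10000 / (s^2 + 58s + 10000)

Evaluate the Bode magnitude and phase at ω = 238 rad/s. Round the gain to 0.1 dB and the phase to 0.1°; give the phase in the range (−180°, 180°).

At s = jω = j238:
quadratic: (j238)² + 58·j238 + 10000 = -46644 + j13804 → |·| ≈ 48644, ∠ ≈ 163.51°
|H| = 10000 / 48644 ≈ 0.20558
Gain = 20 log₁₀(0.20558) ≈ -13.74 dB
∠H = 0.00° − 163.51° = -163.51°

-13.7 dB, -163.5°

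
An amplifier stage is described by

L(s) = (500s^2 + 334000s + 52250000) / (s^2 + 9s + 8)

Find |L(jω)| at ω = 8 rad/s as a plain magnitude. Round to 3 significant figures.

5.73e+05

Substitute s = j8:
Numerator: 500(j8)^2 + 334000(j8) + 52250000 = 52218000 + j2672000
Denominator: (j8)^2 + 9(j8) + 8 = -56 + j72
|N| = √(52218000² + 2672000²) ≈ 5.2286e+07, ∠N ≈ 2.93°
|D| = √(56² + 72²) ≈ 91.214, ∠D ≈ 127.87°
|L| = 5.2286e+07 / 91.214 ≈ 5.7322e+05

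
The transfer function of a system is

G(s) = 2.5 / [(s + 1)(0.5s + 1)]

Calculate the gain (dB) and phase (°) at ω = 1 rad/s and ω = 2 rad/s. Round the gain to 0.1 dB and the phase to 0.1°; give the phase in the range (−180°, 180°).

At ω = 1 rad/s:
pole (1 + j1·1) = 1 + j1 → |·| ≈ 1.4142, ∠ ≈ 45.00°
pole (1 + j1·0.5) = 1 + j0.5 → |·| ≈ 1.118, ∠ ≈ 26.57°
|G| = 2.5 · 1 / (1.4142 · 1.118) ≈ 1.5812
Gain = 20 log₁₀(1.5812) ≈ 3.98 dB
∠G = (0°) − (45.00° + 26.57°) = -71.57°

At ω = 2 rad/s:
pole (1 + j2·1) = 1 + j2 → |·| ≈ 2.2361, ∠ ≈ 63.43°
pole (1 + j2·0.5) = 1 + j1 → |·| ≈ 1.4142, ∠ ≈ 45.00°
|G| = 2.5 · 1 / (2.2361 · 1.4142) ≈ 0.79057
Gain = 20 log₁₀(0.79057) ≈ -2.04 dB
∠G = (0°) − (63.43° + 45.00°) = -108.43°

ω = 1: 4.0 dB, -71.6°; ω = 2: -2.0 dB, -108.4°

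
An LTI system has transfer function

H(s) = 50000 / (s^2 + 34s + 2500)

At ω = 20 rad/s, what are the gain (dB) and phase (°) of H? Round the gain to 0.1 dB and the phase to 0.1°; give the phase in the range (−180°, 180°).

27.1 dB, -17.9°

At s = jω = j20:
quadratic: (j20)² + 34·j20 + 2500 = 2100 + j680 → |·| ≈ 2207.4, ∠ ≈ 17.94°
|H| = 50000 / 2207.4 ≈ 22.651
Gain = 20 log₁₀(22.651) ≈ 27.10 dB
∠H = 0.00° − 17.94° = -17.94°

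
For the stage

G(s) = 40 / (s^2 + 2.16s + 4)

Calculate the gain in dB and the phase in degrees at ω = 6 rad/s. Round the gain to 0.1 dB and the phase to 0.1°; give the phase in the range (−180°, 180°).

1.3 dB, -158.0°

At s = jω = j6:
quadratic: (j6)² + 2.16·j6 + 4 = -32 + j12.96 → |·| ≈ 34.525, ∠ ≈ 157.95°
|G| = 40 / 34.525 ≈ 1.1586
Gain = 20 log₁₀(1.1586) ≈ 1.28 dB
∠G = 0.00° − 157.95° = -157.95°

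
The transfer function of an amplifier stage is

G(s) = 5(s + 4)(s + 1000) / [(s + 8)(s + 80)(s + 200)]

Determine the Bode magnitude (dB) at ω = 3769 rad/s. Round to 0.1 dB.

-57.3 dB

At s = jω = j3769:
zero (s+4): 4 + j3769 → |·| = √(4²+3769²) = √14205377 ≈ 3769, ∠ = arctan(3769/4) ≈ 89.94°
zero (s+1000): 1000 + j3769 → |·| = √(1000²+3769²) = √15205361 ≈ 3899.4, ∠ = arctan(3769/1000) ≈ 75.14°
pole (s+8): 8 + j3769 → |·| = √(8²+3769²) = √14205425 ≈ 3769, ∠ = arctan(3769/8) ≈ 89.88°
pole (s+80): 80 + j3769 → |·| = √(80²+3769²) = √14211761 ≈ 3769.8, ∠ = arctan(3769/80) ≈ 88.78°
pole (s+200): 200 + j3769 → |·| = √(200²+3769²) = √14245361 ≈ 3774.3, ∠ = arctan(3769/200) ≈ 86.96°
|G| = 5 · 1.4697e+07 / 5.3627e+10 ≈ 0.0013703
Gain = 20 log₁₀(0.0013703) ≈ -57.26 dB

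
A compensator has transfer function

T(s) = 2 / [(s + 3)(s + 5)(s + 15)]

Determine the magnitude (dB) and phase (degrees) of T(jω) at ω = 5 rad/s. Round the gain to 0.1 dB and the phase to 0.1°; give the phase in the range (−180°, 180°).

At s = jω = j5:
pole (s+3): 3 + j5 → |·| = √(3²+5²) = √34 ≈ 5.831, ∠ = arctan(5/3) ≈ 59.04°
pole (s+5): 5 + j5 → |·| = √(5²+5²) = √50 ≈ 7.0711, ∠ = arctan(5/5) ≈ 45.00°
pole (s+15): 15 + j5 → |·| = √(15²+5²) = √250 ≈ 15.811, ∠ = arctan(5/15) ≈ 18.43°
|T| = 2 / 651.91 ≈ 0.0030679
Gain = 20 log₁₀(0.0030679) ≈ -50.26 dB
∠T = 0.00° − 122.47° = -122.47°

-50.3 dB, -122.5°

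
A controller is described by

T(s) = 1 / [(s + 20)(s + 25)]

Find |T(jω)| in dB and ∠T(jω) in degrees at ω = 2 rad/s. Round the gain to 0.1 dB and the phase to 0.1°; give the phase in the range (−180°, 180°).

-54.1 dB, -10.3°

At s = jω = j2:
pole (s+20): 20 + j2 → |·| = √(20²+2²) = √404 ≈ 20.1, ∠ = arctan(2/20) ≈ 5.71°
pole (s+25): 25 + j2 → |·| = √(25²+2²) = √629 ≈ 25.08, ∠ = arctan(2/25) ≈ 4.57°
|T| = 1 / 504.11 ≈ 0.0019837
Gain = 20 log₁₀(0.0019837) ≈ -54.05 dB
∠T = 0.00° − 10.28° = -10.28°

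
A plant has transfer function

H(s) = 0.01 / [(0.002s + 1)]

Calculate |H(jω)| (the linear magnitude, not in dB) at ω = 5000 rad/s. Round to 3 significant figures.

0.000995

At ω = 5000 rad/s:
pole (1 + j5000·0.002) = 1 + j10 → |·| ≈ 10.05, ∠ ≈ 84.29°
|H| = 0.01 · 1 / (10.05) ≈ 0.00099502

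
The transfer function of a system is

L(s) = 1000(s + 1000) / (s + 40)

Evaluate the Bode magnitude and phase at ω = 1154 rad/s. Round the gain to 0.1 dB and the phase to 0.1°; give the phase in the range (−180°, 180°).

62.4 dB, -38.9°

At s = jω = j1154:
zero (s+1000): 1000 + j1154 → |·| = √(1000²+1154²) = √2331716 ≈ 1527, ∠ = arctan(1154/1000) ≈ 49.09°
pole (s+40): 40 + j1154 → |·| = √(40²+1154²) = √1333316 ≈ 1154.7, ∠ = arctan(1154/40) ≈ 88.01°
|L| = 1000 · 1527 / 1154.7 ≈ 1322.4
Gain = 20 log₁₀(1322.4) ≈ 62.43 dB
∠L = 49.09° − 88.01° = -38.92°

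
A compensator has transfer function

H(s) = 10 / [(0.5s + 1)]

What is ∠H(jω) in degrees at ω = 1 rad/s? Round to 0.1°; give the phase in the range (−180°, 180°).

At ω = 1 rad/s:
pole (1 + j1·0.5) = 1 + j0.5 → |·| ≈ 1.118, ∠ ≈ 26.57°
∠H = (0°) − (26.57°) = -26.57°

-26.6°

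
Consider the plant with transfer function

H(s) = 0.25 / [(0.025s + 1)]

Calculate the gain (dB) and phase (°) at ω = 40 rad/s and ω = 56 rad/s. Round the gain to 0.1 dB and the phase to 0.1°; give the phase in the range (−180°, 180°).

ω = 40: -15.1 dB, -45.0°; ω = 56: -16.8 dB, -54.5°

At ω = 40 rad/s:
pole (1 + j40·0.025) = 1 + j1 → |·| ≈ 1.4142, ∠ ≈ 45.00°
|H| = 0.25 · 1 / (1.4142) ≈ 0.17678
Gain = 20 log₁₀(0.17678) ≈ -15.05 dB
∠H = (0°) − (45.00°) = -45.00°

At ω = 56 rad/s:
pole (1 + j56·0.025) = 1 + j1.4 → |·| ≈ 1.7205, ∠ ≈ 54.46°
|H| = 0.25 · 1 / (1.7205) ≈ 0.14531
Gain = 20 log₁₀(0.14531) ≈ -16.75 dB
∠H = (0°) − (54.46°) = -54.46°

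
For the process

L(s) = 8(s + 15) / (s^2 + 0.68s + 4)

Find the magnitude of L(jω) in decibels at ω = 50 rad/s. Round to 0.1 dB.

-15.5 dB

At s = jω = j50:
zero (s+15): 15 + j50 → |·| = √(15²+50²) = √2725 ≈ 52.202, ∠ = arctan(50/15) ≈ 73.30°
quadratic: (j50)² + 0.68·j50 + 4 = -2496 + j34 → |·| ≈ 2496.2, ∠ ≈ 179.22°
|L| = 8 · 52.202 / 2496.2 ≈ 0.1673
Gain = 20 log₁₀(0.1673) ≈ -15.53 dB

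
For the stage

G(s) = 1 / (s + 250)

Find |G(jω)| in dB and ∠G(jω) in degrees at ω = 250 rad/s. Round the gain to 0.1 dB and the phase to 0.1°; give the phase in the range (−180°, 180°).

-51.0 dB, -45.0°

At s = jω = j250:
pole (s+250): 250 + j250 → |·| = √(250²+250²) = √125000 ≈ 353.55, ∠ = arctan(250/250) ≈ 45.00°
|G| = 1 / 353.55 ≈ 0.0028285
Gain = 20 log₁₀(0.0028285) ≈ -50.97 dB
∠G = 0.00° − 45.00° = -45.00°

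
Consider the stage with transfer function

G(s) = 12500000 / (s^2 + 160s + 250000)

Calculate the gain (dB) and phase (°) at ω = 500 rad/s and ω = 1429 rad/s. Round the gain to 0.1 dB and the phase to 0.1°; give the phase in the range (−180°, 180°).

ω = 500: 43.9 dB, -90.0°; ω = 1429: 16.8 dB, -172.7°

At s = jω = j500:
quadratic: (j500)² + 160·j500 + 250000 = 0 + j80000 → |·| ≈ 80000, ∠ ≈ 90.00°
|G| = 12500000 / 80000 ≈ 156.25
Gain = 20 log₁₀(156.25) ≈ 43.88 dB
∠G = 0.00° − 90.00° = -90.00°

At s = jω = j1429:
quadratic: (j1429)² + 160·j1429 + 250000 = -1792041 + j228640 → |·| ≈ 1.8066e+06, ∠ ≈ 172.73°
|G| = 12500000 / 1.8066e+06 ≈ 6.9191
Gain = 20 log₁₀(6.9191) ≈ 16.80 dB
∠G = 0.00° − 172.73° = -172.73°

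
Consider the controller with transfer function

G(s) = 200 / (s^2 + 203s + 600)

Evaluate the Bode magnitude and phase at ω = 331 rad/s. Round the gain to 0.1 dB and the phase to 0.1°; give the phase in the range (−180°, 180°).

-56.1 dB, -148.3°

Substitute s = j331:
Numerator: 200 = 200 + j0
Denominator: (j331)^2 + 203(j331) + 600 = -108961 + j67193
|N| = √(200² + 0²) ≈ 200, ∠N ≈ 0.00°
|D| = √(108961² + 67193²) ≈ 1.2801e+05, ∠D ≈ 148.34°
|G| = 200 / 1.2801e+05 ≈ 0.0015624
Gain = 20 log₁₀(0.0015624) ≈ -56.12 dB
∠G = 0.00° − 148.34° = -148.34°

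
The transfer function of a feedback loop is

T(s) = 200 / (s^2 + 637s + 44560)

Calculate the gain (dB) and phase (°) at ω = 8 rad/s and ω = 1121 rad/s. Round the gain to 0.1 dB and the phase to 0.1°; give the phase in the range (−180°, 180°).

Substitute s = j8:
Numerator: 200 = 200 + j0
Denominator: (j8)^2 + 637(j8) + 44560 = 44496 + j5096
|N| = √(200² + 0²) ≈ 200, ∠N ≈ 0.00°
|D| = √(44496² + 5096²) ≈ 44787, ∠D ≈ 6.53°
|T| = 200 / 44787 ≈ 0.0044656
Gain = 20 log₁₀(0.0044656) ≈ -47.00 dB
∠T = 0.00° − 6.53° = -6.53°

Substitute s = j1121:
Numerator: 200 = 200 + j0
Denominator: (j1121)^2 + 637(j1121) + 44560 = -1212081 + j714077
|N| = √(200² + 0²) ≈ 200, ∠N ≈ 0.00°
|D| = √(1212081² + 714077²) ≈ 1.4068e+06, ∠D ≈ 149.50°
|T| = 200 / 1.4068e+06 ≈ 0.00014217
Gain = 20 log₁₀(0.00014217) ≈ -76.94 dB
∠T = 0.00° − 149.50° = -149.50°

ω = 8: -47.0 dB, -6.5°; ω = 1121: -76.9 dB, -149.5°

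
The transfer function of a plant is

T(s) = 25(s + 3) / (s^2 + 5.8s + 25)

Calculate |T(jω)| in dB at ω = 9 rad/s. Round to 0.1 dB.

At s = jω = j9:
zero (s+3): 3 + j9 → |·| = √(3²+9²) = √90 ≈ 9.4868, ∠ = arctan(9/3) ≈ 71.57°
quadratic: (j9)² + 5.8·j9 + 25 = -56 + j52.2 → |·| ≈ 76.556, ∠ ≈ 137.01°
|T| = 25 · 9.4868 / 76.556 ≈ 3.098
Gain = 20 log₁₀(3.098) ≈ 9.82 dB

9.8 dB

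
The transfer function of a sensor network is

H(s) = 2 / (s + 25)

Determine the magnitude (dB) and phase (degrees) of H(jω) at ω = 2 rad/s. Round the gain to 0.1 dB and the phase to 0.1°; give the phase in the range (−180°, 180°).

Substitute s = j2:
Numerator: 2 = 2 + j0
Denominator: (j2) + 25 = 25 + j2
|N| = √(2² + 0²) ≈ 2, ∠N ≈ 0.00°
|D| = √(25² + 2²) ≈ 25.08, ∠D ≈ 4.57°
|H| = 2 / 25.08 ≈ 0.079745
Gain = 20 log₁₀(0.079745) ≈ -21.97 dB
∠H = 0.00° − 4.57° = -4.57°

-22.0 dB, -4.6°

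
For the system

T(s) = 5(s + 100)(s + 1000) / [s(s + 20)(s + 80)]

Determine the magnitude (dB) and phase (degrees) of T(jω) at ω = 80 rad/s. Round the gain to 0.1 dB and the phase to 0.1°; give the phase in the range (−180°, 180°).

At s = jω = j80:
zero (s+100): 100 + j80 → |·| = √(100²+80²) = √16400 ≈ 128.06, ∠ = arctan(80/100) ≈ 38.66°
zero (s+1000): 1000 + j80 → |·| = √(1000²+80²) = √1006400 ≈ 1003.2, ∠ = arctan(80/1000) ≈ 4.57°
pole (s+20): 20 + j80 → |·| = √(20²+80²) = √6800 ≈ 82.462, ∠ = arctan(80/20) ≈ 75.96°
pole (s+80): 80 + j80 → |·| = √(80²+80²) = √12800 ≈ 113.14, ∠ = arctan(80/80) ≈ 45.00°
pole at origin: |s| = 80, ∠ = 90.00° (in denominator)
|T| = 5 · 1.2847e+05 / 7.4638e+05 ≈ 0.86062
Gain = 20 log₁₀(0.86062) ≈ -1.30 dB
∠T = 43.23° − 210.96° = -167.73°

-1.3 dB, -167.7°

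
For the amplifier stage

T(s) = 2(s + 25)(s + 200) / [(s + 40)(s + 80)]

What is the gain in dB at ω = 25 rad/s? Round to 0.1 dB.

At s = jω = j25:
zero (s+25): 25 + j25 → |·| = √(25²+25²) = √1250 ≈ 35.355, ∠ = arctan(25/25) ≈ 45.00°
zero (s+200): 200 + j25 → |·| = √(200²+25²) = √40625 ≈ 201.56, ∠ = arctan(25/200) ≈ 7.13°
pole (s+40): 40 + j25 → |·| = √(40²+25²) = √2225 ≈ 47.17, ∠ = arctan(25/40) ≈ 32.01°
pole (s+80): 80 + j25 → |·| = √(80²+25²) = √7025 ≈ 83.815, ∠ = arctan(25/80) ≈ 17.35°
|T| = 2 · 7126.2 / 3953.6 ≈ 3.6049
Gain = 20 log₁₀(3.6049) ≈ 11.14 dB

11.1 dB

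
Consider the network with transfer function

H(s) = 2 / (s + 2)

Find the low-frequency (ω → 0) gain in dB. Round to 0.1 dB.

0.0 dB

H(0) = 2 / (2) = 1
20 log₁₀(1) ≈ 0.00 dB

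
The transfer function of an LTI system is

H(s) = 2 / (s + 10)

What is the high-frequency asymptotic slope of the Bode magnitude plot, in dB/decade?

Each pole contributes −20 dB/decade at high frequency; each zero contributes +20 dB/decade.
Net: 0 zero(s) − 1 pole(s) → -20 dB/decade.

-20 dB/decade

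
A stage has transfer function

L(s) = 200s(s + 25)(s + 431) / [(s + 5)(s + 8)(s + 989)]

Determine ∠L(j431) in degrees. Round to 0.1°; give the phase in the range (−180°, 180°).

19.9°

At s = jω = j431:
zero (s+25): 25 + j431 → |·| = √(25²+431²) = √186386 ≈ 431.72, ∠ = arctan(431/25) ≈ 86.68°
zero (s+431): 431 + j431 → |·| = √(431²+431²) = √371522 ≈ 609.53, ∠ = arctan(431/431) ≈ 45.00°
zero at origin: s = j431 → |·| = 431, ∠ = 90.00°
pole (s+5): 5 + j431 → |·| = √(5²+431²) = √185786 ≈ 431.03, ∠ = arctan(431/5) ≈ 89.34°
pole (s+8): 8 + j431 → |·| = √(8²+431²) = √185825 ≈ 431.07, ∠ = arctan(431/8) ≈ 88.94°
pole (s+989): 989 + j431 → |·| = √(989²+431²) = √1163882 ≈ 1078.8, ∠ = arctan(431/989) ≈ 23.55°
∠L = 221.68° − 201.83° = 19.85°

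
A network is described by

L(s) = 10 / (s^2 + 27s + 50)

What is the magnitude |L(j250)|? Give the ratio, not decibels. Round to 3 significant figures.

0.000159

Substitute s = j250:
Numerator: 10 = 10 + j0
Denominator: (j250)^2 + 27(j250) + 50 = -62450 + j6750
|N| = √(10² + 0²) ≈ 10, ∠N ≈ 0.00°
|D| = √(62450² + 6750²) ≈ 62814, ∠D ≈ 173.83°
|L| = 10 / 62814 ≈ 0.0001592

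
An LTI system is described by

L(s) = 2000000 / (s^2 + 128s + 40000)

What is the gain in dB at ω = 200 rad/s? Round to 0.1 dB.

At s = jω = j200:
quadratic: (j200)² + 128·j200 + 40000 = 0 + j25600 → |·| ≈ 25600, ∠ ≈ 90.00°
|L| = 2000000 / 25600 ≈ 78.125
Gain = 20 log₁₀(78.125) ≈ 37.86 dB

37.9 dB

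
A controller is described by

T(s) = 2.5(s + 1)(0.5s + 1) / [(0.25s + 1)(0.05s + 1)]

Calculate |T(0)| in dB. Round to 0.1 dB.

T(0) = 2.5 · 1 / 1 = 2.5
20 log₁₀(2.5) ≈ 7.96 dB

8.0 dB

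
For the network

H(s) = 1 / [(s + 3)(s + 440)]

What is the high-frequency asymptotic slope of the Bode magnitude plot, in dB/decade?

Each pole contributes −20 dB/decade at high frequency; each zero contributes +20 dB/decade.
Net: 0 zero(s) − 2 pole(s) → -40 dB/decade.

-40 dB/decade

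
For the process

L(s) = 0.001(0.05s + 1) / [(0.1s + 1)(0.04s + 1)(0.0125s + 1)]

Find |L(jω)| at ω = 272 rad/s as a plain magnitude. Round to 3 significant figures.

At ω = 272 rad/s:
zero (1 + j272·0.05) = 1 + j13.6 → |·| ≈ 13.637, ∠ ≈ 85.79°
pole (1 + j272·0.1) = 1 + j27.2 → |·| ≈ 27.218, ∠ ≈ 87.89°
pole (1 + j272·0.04) = 1 + j10.88 → |·| ≈ 10.926, ∠ ≈ 84.75°
pole (1 + j272·0.0125) = 1 + j3.4 → |·| ≈ 3.544, ∠ ≈ 73.61°
|L| = 0.001 · 13.637 / (27.218 · 10.926 · 3.544) ≈ 1.2939e-05

1.29e-05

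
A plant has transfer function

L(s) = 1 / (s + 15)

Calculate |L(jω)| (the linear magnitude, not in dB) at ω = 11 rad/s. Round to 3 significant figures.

0.0538

Substitute s = j11:
Numerator: 1 = 1 + j0
Denominator: (j11) + 15 = 15 + j11
|N| = √(1² + 0²) ≈ 1, ∠N ≈ 0.00°
|D| = √(15² + 11²) ≈ 18.601, ∠D ≈ 36.25°
|L| = 1 / 18.601 ≈ 0.053761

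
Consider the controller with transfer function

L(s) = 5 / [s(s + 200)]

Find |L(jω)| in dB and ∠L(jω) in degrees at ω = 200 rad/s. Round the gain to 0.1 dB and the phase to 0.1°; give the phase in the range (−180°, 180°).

-81.1 dB, -135.0°

At s = jω = j200:
pole (s+200): 200 + j200 → |·| = √(200²+200²) = √80000 ≈ 282.84, ∠ = arctan(200/200) ≈ 45.00°
pole at origin: |s| = 200, ∠ = 90.00° (in denominator)
|L| = 5 / 56568 ≈ 8.8389e-05
Gain = 20 log₁₀(8.8389e-05) ≈ -81.07 dB
∠L = 0.00° − 135.00° = -135.00°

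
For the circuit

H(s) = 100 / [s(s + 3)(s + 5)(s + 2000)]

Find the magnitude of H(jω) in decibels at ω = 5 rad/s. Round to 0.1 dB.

At s = jω = j5:
pole (s+3): 3 + j5 → |·| = √(3²+5²) = √34 ≈ 5.831, ∠ = arctan(5/3) ≈ 59.04°
pole (s+5): 5 + j5 → |·| = √(5²+5²) = √50 ≈ 7.0711, ∠ = arctan(5/5) ≈ 45.00°
pole (s+2000): 2000 + j5 → |·| = √(2000²+5²) = √4000025 ≈ 2000, ∠ = arctan(5/2000) ≈ 0.14°
pole at origin: |s| = 5, ∠ = 90.00° (in denominator)
|H| = 100 / 4.1232e+05 ≈ 0.00024253
Gain = 20 log₁₀(0.00024253) ≈ -72.30 dB

-72.3 dB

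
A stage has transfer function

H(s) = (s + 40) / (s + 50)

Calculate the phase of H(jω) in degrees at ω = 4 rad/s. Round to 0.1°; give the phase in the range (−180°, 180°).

1.1°

Substitute s = j4:
Numerator: (j4) + 40 = 40 + j4
Denominator: (j4) + 50 = 50 + j4
|N| = √(40² + 4²) ≈ 40.2, ∠N ≈ 5.71°
|D| = √(50² + 4²) ≈ 50.16, ∠D ≈ 4.57°
∠H = 5.71° − 4.57° = 1.14°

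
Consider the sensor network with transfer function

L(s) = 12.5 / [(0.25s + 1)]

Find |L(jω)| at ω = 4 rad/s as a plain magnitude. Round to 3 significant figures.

8.84

At ω = 4 rad/s:
pole (1 + j4·0.25) = 1 + j1 → |·| ≈ 1.4142, ∠ ≈ 45.00°
|L| = 12.5 · 1 / (1.4142) ≈ 8.8389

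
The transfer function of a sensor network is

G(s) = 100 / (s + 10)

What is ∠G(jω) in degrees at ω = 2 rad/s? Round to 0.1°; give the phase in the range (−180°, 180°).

-11.3°

At s = jω = j2:
pole (s+10): 10 + j2 → |·| = √(10²+2²) = √104 ≈ 10.198, ∠ = arctan(2/10) ≈ 11.31°
∠G = 0.00° − 11.31° = -11.31°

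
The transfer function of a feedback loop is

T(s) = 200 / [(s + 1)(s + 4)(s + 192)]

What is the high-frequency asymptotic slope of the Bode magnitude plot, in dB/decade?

Each pole contributes −20 dB/decade at high frequency; each zero contributes +20 dB/decade.
Net: 0 zero(s) − 3 pole(s) → -60 dB/decade.

-60 dB/decade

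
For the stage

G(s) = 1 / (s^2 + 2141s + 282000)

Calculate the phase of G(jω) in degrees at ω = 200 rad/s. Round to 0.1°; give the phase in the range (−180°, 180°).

Substitute s = j200:
Numerator: 1 = 1 + j0
Denominator: (j200)^2 + 2141(j200) + 282000 = 242000 + j428200
|N| = √(1² + 0²) ≈ 1, ∠N ≈ 0.00°
|D| = √(242000² + 428200²) ≈ 4.9185e+05, ∠D ≈ 60.53°
∠G = 0.00° − 60.53° = -60.53°

-60.5°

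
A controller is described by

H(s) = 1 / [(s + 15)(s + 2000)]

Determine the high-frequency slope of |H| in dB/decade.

-40 dB/decade

Each pole contributes −20 dB/decade at high frequency; each zero contributes +20 dB/decade.
Net: 0 zero(s) − 2 pole(s) → -40 dB/decade.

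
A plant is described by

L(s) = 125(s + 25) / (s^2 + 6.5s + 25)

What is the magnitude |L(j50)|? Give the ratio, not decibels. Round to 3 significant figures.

2.80

At s = jω = j50:
zero (s+25): 25 + j50 → |·| = √(25²+50²) = √3125 ≈ 55.902, ∠ = arctan(50/25) ≈ 63.43°
quadratic: (j50)² + 6.5·j50 + 25 = -2475 + j325 → |·| ≈ 2496.2, ∠ ≈ 172.52°
|L| = 125 · 55.902 / 2496.2 ≈ 2.7994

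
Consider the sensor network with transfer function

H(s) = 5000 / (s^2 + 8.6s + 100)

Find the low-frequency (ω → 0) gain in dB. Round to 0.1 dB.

H(0) = 5000 / 100 = 50
20 log₁₀(50) ≈ 33.98 dB

34.0 dB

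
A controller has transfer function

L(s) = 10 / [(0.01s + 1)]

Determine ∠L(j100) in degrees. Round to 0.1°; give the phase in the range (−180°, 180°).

At ω = 100 rad/s:
pole (1 + j100·0.01) = 1 + j1 → |·| ≈ 1.4142, ∠ ≈ 45.00°
∠L = (0°) − (45.00°) = -45.00°

-45.0°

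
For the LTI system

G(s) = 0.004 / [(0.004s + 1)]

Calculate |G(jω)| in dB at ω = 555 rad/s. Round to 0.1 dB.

At ω = 555 rad/s:
pole (1 + j555·0.004) = 1 + j2.22 → |·| ≈ 2.4348, ∠ ≈ 65.75°
|G| = 0.004 · 1 / (2.4348) ≈ 0.0016428
Gain = 20 log₁₀(0.0016428) ≈ -55.69 dB

-55.7 dB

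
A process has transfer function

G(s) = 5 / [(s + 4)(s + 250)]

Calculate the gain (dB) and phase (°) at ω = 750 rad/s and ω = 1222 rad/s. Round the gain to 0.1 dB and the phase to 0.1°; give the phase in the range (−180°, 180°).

ω = 750: -101.5 dB, -161.3°; ω = 1222: -109.7 dB, -168.3°

At s = jω = j750:
pole (s+4): 4 + j750 → |·| = √(4²+750²) = √562516 ≈ 750.01, ∠ = arctan(750/4) ≈ 89.69°
pole (s+250): 250 + j750 → |·| = √(250²+750²) = √625000 ≈ 790.57, ∠ = arctan(750/250) ≈ 71.57°
|G| = 5 / 5.9294e+05 ≈ 8.4326e-06
Gain = 20 log₁₀(8.4326e-06) ≈ -101.48 dB
∠G = 0.00° − 161.26° = -161.26°

At s = jω = j1222:
pole (s+4): 4 + j1222 → |·| = √(4²+1222²) = √1493300 ≈ 1222, ∠ = arctan(1222/4) ≈ 89.81°
pole (s+250): 250 + j1222 → |·| = √(250²+1222²) = √1555784 ≈ 1247.3, ∠ = arctan(1222/250) ≈ 78.44°
|G| = 5 / 1.5242e+06 ≈ 3.2804e-06
Gain = 20 log₁₀(3.2804e-06) ≈ -109.68 dB
∠G = 0.00° − 168.25° = -168.25°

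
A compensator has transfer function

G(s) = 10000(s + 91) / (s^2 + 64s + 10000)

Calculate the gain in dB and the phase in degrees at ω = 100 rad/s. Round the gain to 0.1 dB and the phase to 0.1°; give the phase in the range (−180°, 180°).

At s = jω = j100:
zero (s+91): 91 + j100 → |·| = √(91²+100²) = √18281 ≈ 135.21, ∠ = arctan(100/91) ≈ 47.70°
quadratic: (j100)² + 64·j100 + 10000 = 0 + j6400 → |·| ≈ 6400, ∠ ≈ 90.00°
|G| = 10000 · 135.21 / 6400 ≈ 211.27
Gain = 20 log₁₀(211.27) ≈ 46.50 dB
∠G = 47.70° − 90.00° = -42.30°

46.5 dB, -42.3°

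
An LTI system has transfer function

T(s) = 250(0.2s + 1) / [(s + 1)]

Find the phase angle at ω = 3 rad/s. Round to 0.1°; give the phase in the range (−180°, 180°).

-40.6°

At ω = 3 rad/s:
zero (1 + j3·0.2) = 1 + j0.6 → |·| ≈ 1.1662, ∠ ≈ 30.96°
pole (1 + j3·1) = 1 + j3 → |·| ≈ 3.1623, ∠ ≈ 71.57°
∠T = (30.96°) − (71.57°) = -40.61°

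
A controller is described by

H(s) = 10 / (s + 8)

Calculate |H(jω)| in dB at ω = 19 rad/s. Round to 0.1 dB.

-6.3 dB

Substitute s = j19:
Numerator: 10 = 10 + j0
Denominator: (j19) + 8 = 8 + j19
|N| = √(10² + 0²) ≈ 10, ∠N ≈ 0.00°
|D| = √(8² + 19²) ≈ 20.616, ∠D ≈ 67.17°
|H| = 10 / 20.616 ≈ 0.48506
Gain = 20 log₁₀(0.48506) ≈ -6.28 dB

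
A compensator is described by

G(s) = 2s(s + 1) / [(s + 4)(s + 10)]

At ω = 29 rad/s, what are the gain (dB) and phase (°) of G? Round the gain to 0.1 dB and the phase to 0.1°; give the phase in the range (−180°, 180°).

5.5 dB, 24.9°

At s = jω = j29:
zero (s+1): 1 + j29 → |·| = √(1²+29²) = √842 ≈ 29.017, ∠ = arctan(29/1) ≈ 88.03°
zero at origin: s = j29 → |·| = 29, ∠ = 90.00°
pole (s+4): 4 + j29 → |·| = √(4²+29²) = √857 ≈ 29.275, ∠ = arctan(29/4) ≈ 82.15°
pole (s+10): 10 + j29 → |·| = √(10²+29²) = √941 ≈ 30.676, ∠ = arctan(29/10) ≈ 70.97°
|G| = 2 · 841.49 / 898.04 ≈ 1.8741
Gain = 20 log₁₀(1.8741) ≈ 5.46 dB
∠G = 178.03° − 153.12° = 24.91°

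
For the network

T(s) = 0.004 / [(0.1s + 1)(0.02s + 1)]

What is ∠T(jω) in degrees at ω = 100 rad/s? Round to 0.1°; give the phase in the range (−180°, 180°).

At ω = 100 rad/s:
pole (1 + j100·0.1) = 1 + j10 → |·| ≈ 10.05, ∠ ≈ 84.29°
pole (1 + j100·0.02) = 1 + j2 → |·| ≈ 2.2361, ∠ ≈ 63.43°
∠T = (0°) − (84.29° + 63.43°) = -147.72°

-147.7°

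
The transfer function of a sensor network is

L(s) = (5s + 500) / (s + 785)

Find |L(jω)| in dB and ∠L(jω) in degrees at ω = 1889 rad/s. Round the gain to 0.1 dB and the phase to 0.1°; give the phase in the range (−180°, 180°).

Substitute s = j1889:
Numerator: 5(j1889) + 500 = 500 + j9445
Denominator: (j1889) + 785 = 785 + j1889
|N| = √(500² + 9445²) ≈ 9458.2, ∠N ≈ 86.97°
|D| = √(785² + 1889²) ≈ 2045.6, ∠D ≈ 67.43°
|L| = 9458.2 / 2045.6 ≈ 4.6237
Gain = 20 log₁₀(4.6237) ≈ 13.30 dB
∠L = 86.97° − 67.43° = 19.54°

13.3 dB, 19.5°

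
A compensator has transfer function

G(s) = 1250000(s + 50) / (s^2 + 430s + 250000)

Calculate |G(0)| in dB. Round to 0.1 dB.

G(0) = 1250000·50 / 250000 = 250
20 log₁₀(250) ≈ 47.96 dB

48.0 dB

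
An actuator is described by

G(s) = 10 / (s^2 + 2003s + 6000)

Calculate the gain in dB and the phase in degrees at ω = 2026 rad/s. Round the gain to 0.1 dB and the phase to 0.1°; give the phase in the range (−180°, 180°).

Substitute s = j2026:
Numerator: 10 = 10 + j0
Denominator: (j2026)^2 + 2003(j2026) + 6000 = -4098676 + j4058078
|N| = √(10² + 0²) ≈ 10, ∠N ≈ 0.00°
|D| = √(4098676² + 4058078²) ≈ 5.7678e+06, ∠D ≈ 135.29°
|G| = 10 / 5.7678e+06 ≈ 1.7338e-06
Gain = 20 log₁₀(1.7338e-06) ≈ -115.22 dB
∠G = 0.00° − 135.29° = -135.29°

-115.2 dB, -135.3°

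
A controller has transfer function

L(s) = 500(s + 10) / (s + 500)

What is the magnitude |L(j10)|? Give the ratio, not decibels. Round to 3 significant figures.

At s = jω = j10:
zero (s+10): 10 + j10 → |·| = √(10²+10²) = √200 ≈ 14.142, ∠ = arctan(10/10) ≈ 45.00°
pole (s+500): 500 + j10 → |·| = √(500²+10²) = √250100 ≈ 500.1, ∠ = arctan(10/500) ≈ 1.15°
|L| = 500 · 14.142 / 500.1 ≈ 14.139

14.1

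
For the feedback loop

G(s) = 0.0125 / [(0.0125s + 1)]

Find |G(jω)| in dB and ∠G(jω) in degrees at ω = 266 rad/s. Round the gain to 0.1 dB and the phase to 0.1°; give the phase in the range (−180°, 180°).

-48.9 dB, -73.3°

At ω = 266 rad/s:
pole (1 + j266·0.0125) = 1 + j3.325 → |·| ≈ 3.4721, ∠ ≈ 73.26°
|G| = 0.0125 · 1 / (3.4721) ≈ 0.0036001
Gain = 20 log₁₀(0.0036001) ≈ -48.87 dB
∠G = (0°) − (73.26°) = -73.26°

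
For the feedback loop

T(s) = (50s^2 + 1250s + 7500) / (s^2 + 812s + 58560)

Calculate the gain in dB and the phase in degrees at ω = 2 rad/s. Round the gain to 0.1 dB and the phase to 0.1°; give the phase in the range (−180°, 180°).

Substitute s = j2:
Numerator: 50(j2)^2 + 1250(j2) + 7500 = 7300 + j2500
Denominator: (j2)^2 + 812(j2) + 58560 = 58556 + j1624
|N| = √(7300² + 2500²) ≈ 7716.2, ∠N ≈ 18.90°
|D| = √(58556² + 1624²) ≈ 58579, ∠D ≈ 1.59°
|T| = 7716.2 / 58579 ≈ 0.13172
Gain = 20 log₁₀(0.13172) ≈ -17.61 dB
∠T = 18.90° − 1.59° = 17.31°

-17.6 dB, 17.3°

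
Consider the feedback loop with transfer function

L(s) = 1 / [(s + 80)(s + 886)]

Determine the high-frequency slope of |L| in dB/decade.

Each pole contributes −20 dB/decade at high frequency; each zero contributes +20 dB/decade.
Net: 0 zero(s) − 2 pole(s) → -40 dB/decade.

-40 dB/decade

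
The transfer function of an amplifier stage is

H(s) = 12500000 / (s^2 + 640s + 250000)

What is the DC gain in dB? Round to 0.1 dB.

H(0) = 12500000 / 250000 = 50
20 log₁₀(50) ≈ 33.98 dB

34.0 dB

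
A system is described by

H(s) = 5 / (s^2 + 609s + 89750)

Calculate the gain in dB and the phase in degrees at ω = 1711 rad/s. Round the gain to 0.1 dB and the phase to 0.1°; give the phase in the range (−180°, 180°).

Substitute s = j1711:
Numerator: 5 = 5 + j0
Denominator: (j1711)^2 + 609(j1711) + 89750 = -2837771 + j1041999
|N| = √(5² + 0²) ≈ 5, ∠N ≈ 0.00°
|D| = √(2837771² + 1041999²) ≈ 3.023e+06, ∠D ≈ 159.84°
|H| = 5 / 3.023e+06 ≈ 1.654e-06
Gain = 20 log₁₀(1.654e-06) ≈ -115.63 dB
∠H = 0.00° − 159.84° = -159.84°

-115.6 dB, -159.8°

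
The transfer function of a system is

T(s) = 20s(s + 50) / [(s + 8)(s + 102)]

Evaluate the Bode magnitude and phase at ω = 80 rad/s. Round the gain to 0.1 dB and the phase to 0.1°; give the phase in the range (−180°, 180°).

23.2 dB, 25.6°

At s = jω = j80:
zero (s+50): 50 + j80 → |·| = √(50²+80²) = √8900 ≈ 94.34, ∠ = arctan(80/50) ≈ 57.99°
zero at origin: s = j80 → |·| = 80, ∠ = 90.00°
pole (s+8): 8 + j80 → |·| = √(8²+80²) = √6464 ≈ 80.399, ∠ = arctan(80/8) ≈ 84.29°
pole (s+102): 102 + j80 → |·| = √(102²+80²) = √16804 ≈ 129.63, ∠ = arctan(80/102) ≈ 38.11°
|T| = 20 · 7547.2 / 10422 ≈ 14.483
Gain = 20 log₁₀(14.483) ≈ 23.22 dB
∠T = 147.99° − 122.40° = 25.59°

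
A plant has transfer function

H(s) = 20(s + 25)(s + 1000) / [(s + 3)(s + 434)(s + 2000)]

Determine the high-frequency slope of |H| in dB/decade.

-20 dB/decade

Each pole contributes −20 dB/decade at high frequency; each zero contributes +20 dB/decade.
Net: 2 zero(s) − 3 pole(s) → -20 dB/decade.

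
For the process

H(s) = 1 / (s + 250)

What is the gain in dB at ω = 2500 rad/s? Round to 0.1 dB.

Substitute s = j2500:
Numerator: 1 = 1 + j0
Denominator: (j2500) + 250 = 250 + j2500
|N| = √(1² + 0²) ≈ 1, ∠N ≈ 0.00°
|D| = √(250² + 2500²) ≈ 2512.5, ∠D ≈ 84.29°
|H| = 1 / 2512.5 ≈ 0.00039801
Gain = 20 log₁₀(0.00039801) ≈ -68.00 dB

-68.0 dB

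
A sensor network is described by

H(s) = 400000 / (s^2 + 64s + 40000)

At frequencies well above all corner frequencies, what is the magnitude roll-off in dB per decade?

-40 dB/decade

Each pole contributes −20 dB/decade at high frequency; each zero contributes +20 dB/decade.
Net: 0 zero(s) − 2 pole(s) → -40 dB/decade.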